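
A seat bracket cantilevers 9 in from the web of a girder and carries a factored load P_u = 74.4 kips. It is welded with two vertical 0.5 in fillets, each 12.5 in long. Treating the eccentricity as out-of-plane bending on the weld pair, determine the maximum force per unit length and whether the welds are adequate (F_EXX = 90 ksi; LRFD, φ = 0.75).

L_w = 2 × 12.5 = 25 in; section modulus (unit throat) S = 2 × L²/6 = 52.08 in².
Direct shear f_v = P/L_w = 74.4/25 = 2.976 kip/in.
Moment M = P × e = 74.4 × 9 = 669.6 kip·in; bending f_b = M/S = 12.86 kip/in.
f_max = √(f_v² + f_b²) = √(2.976² + 12.86²) = 13.2 kip/in.
φr_n = 0.75 × 0.6 × 90 × (0.707 × 0.5) = 14.32 kip/in → adequate.

f_max ≈ 13.2 kip/in; adequate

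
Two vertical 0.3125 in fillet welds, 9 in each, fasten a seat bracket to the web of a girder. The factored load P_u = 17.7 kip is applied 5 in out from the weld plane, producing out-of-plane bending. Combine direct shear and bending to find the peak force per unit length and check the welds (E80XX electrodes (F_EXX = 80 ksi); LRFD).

L_w = 2 × 9 = 18 in; section modulus (unit throat) S = 2 × L²/6 = 27 in².
Direct shear f_v = P/L_w = 17.7/18 = 0.9833 kip/in.
Moment M = P × e = 17.7 × 5 = 88.5 kip·in; bending f_b = M/S = 3.278 kip/in.
f_max = √(f_v² + f_b²) = √(0.9833² + 3.278²) = 3.422 kip/in.
φr_n = 0.75 × 0.6 × 80 × (0.707 × 0.3125) = 7.954 kip/in → adequate.

f_max ≈ 3.42 kip/in; adequate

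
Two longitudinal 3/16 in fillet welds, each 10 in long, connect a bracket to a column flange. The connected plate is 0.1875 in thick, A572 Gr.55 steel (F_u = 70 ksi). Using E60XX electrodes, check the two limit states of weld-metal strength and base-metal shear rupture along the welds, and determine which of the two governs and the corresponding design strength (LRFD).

E60XX → F_EXX = 60 ksi.
t_e = 0.707 × 0.1875 = 0.1326 in; L = 20 in.
Weld metal: φR_n = 0.75 × 0.6 × 60 × 0.1326 × 20 = 71.58 kip.
Base metal (shear rupture): φR_n = 0.75 × 0.6 × 70 × 0.1875 × 20 = 118.1 kip.
Governing: weld metal.

φR_n ≈ 71.6 kip (weld metal governs)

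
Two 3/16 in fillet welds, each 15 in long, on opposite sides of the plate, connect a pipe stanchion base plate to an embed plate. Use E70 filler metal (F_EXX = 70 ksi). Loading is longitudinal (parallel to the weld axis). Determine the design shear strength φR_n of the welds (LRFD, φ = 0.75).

φR_n ≈ 125 kips

Effective throat t_e = 0.707 × 0.1875 = 0.1326 in.
Total length L = 30 in; A_we = 0.1326 × 30 = 3.977 in².
F_nw = 0.6 F_EXX = 0.6 × 70 = 42 ksi.
φR_n = 0.75 × 42 × 3.977 = 125.3 kips.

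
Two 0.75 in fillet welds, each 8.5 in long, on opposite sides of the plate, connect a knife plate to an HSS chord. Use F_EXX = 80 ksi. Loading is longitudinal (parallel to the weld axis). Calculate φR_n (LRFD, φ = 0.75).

φR_n ≈ 325 kip

Effective throat t_e = 0.707 × 0.75 = 0.5302 in.
Total length L = 17 in; A_we = 0.5302 × 17 = 9.014 in².
F_nw = 0.6 F_EXX = 0.6 × 80 = 48 ksi.
φR_n = 0.75 × 48 × 9.014 = 324.5 kip.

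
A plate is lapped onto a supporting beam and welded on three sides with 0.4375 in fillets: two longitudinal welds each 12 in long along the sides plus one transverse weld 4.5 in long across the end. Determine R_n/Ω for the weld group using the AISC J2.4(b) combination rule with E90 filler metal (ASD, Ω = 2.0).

E90XX → F_EXX = 90 ksi.
t_e = 0.707 × 0.4375 = 0.3093 in.
R_nwl = 0.6 × 90 × 0.3093 × 24 = 400.9 kip (longitudinal, 2 welds).
R_nwt = 0.6 × 90 × 0.3093 × 4.5 = 75.16 kip (transverse, base value).
(i) R_nwl + R_nwt = 476 kip; (ii) 0.85 R_nwl + 1.5 R_nwt = 453.5 kip.
R_n = max = 476 kip [governs: (i)]; R_n/Ω = 238 kip.

R_n/Ω ≈ 238 kip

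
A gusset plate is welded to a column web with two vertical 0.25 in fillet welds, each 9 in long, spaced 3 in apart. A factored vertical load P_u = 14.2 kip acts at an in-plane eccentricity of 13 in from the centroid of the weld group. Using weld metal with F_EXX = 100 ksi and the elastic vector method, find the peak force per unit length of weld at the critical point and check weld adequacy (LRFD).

f_max ≈ 5.7 kip/in; adequate

Total weld length L_w = 18 in. Treat welds as unit-width lines.
Polar moment about centroid: J = 2[d³/12 + d(b/2)²] = 2[9³/12 + 9×1.5²] = 162 in³.
Direct shear f_v = P/L_w = 14.2 / 18 = 0.7889 kip/in (vertical).
Torsion M = P·e = 14.2 × 13 = 184.6 kip·in.
Critical point at (x, y) = (1.5, 4.5) from centroid. f_tx = M·y/J = 5.128 kip/in; f_ty = M·x/J = 1.709 kip/in.
Resultant f_max = √[f_tx² + (f_v + f_ty)²] = √[5.128² + (0.7889 + 1.709)²] = 5.704 kip/in.
Capacity per unit length: φr_n = 0.75 × 0.6 × 100 × (0.707 × 0.25) = 7.954 kip/in.
5.704 ≤ 7.954 → adequate.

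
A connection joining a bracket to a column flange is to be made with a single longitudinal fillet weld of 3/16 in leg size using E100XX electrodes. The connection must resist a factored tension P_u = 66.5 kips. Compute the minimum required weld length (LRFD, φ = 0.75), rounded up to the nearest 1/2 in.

E100XX → F_EXX = 100 ksi.
Throat t_e = 0.707 × 0.1875 = 0.1326 in.
φr_n = 0.75 × 0.6 × 100 × 0.1326 = 5.965 kips/in.
L_req = P_u / φr_n = 66.5 / 5.965 = 11.15 in total.
Round up → use L = 11.5 in.

L = 11.5 in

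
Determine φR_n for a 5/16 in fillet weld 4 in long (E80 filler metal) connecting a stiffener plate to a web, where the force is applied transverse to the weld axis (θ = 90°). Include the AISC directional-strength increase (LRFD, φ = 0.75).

E80XX → F_EXX = 80 ksi.
t_e = 0.707 × 0.3125 = 0.2209 in; A_we = 0.2209 × 4 = 0.8837 in².
Directional factor: 1.0 + 0.5 sin^1.5(90°) = 1.5.
F_nw = 0.6 × 80 × 1.5 = 72 ksi.
φR_n = 0.75 × 72 × 0.8837 = 47.72 kips.

φR_n ≈ 47.7 kips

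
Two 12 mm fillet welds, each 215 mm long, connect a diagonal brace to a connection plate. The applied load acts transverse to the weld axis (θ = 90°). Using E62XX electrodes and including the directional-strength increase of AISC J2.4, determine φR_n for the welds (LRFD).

E62XX → F_EXX = 620 MPa.
t_e = 0.707 × 12 = 8.484 mm; A_we = 8.484 × 430 = 3648 mm².
Directional factor: 1.0 + 0.5 sin^1.5(90°) = 1.5.
F_nw = 0.6 × 620 × 1.5 = 558 MPa.
φR_n = 0.75 × 558 × 3648 × 10⁻³ = 1527 kN.

φR_n ≈ 1530 kN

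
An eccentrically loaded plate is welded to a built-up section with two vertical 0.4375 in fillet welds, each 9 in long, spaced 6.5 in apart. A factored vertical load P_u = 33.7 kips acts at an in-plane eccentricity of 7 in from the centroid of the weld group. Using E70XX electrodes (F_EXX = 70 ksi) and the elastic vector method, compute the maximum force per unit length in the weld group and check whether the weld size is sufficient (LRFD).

f_max ≈ 5.51 kip/in; adequate

Total weld length L_w = 18 in. Treat welds as unit-width lines.
Polar moment about centroid: J = 2[d³/12 + d(b/2)²] = 2[9³/12 + 9×3.25²] = 311.6 in³.
Direct shear f_v = P/L_w = 33.7 / 18 = 1.872 kip/in (vertical).
Torsion M = P·e = 33.7 × 7 = 235.9 kip·in.
Critical point at (x, y) = (3.25, 4.5) from centroid. f_tx = M·y/J = 3.406 kip/in; f_ty = M·x/J = 2.46 kip/in.
Resultant f_max = √[f_tx² + (f_v + f_ty)²] = √[3.406² + (1.872 + 2.46)²] = 5.511 kip/in.
Capacity per unit length: φr_n = 0.75 × 0.6 × 70 × (0.707 × 0.4375) = 9.743 kip/in.
5.511 ≤ 9.743 → adequate.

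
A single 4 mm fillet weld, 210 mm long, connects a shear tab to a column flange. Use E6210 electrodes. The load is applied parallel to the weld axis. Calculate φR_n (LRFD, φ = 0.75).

φR_n ≈ 166 kN

E62XX → F_EXX = 620 MPa.
Effective throat t_e = 0.707 × 4 = 2.828 mm.
Total length L = 210 mm; A_we = 2.828 × 210 = 593.9 mm².
F_nw = 0.6 F_EXX = 0.6 × 620 = 372 MPa.
φR_n = 0.75 × 372 × 593.9 × 10⁻³ = 165.7 kN.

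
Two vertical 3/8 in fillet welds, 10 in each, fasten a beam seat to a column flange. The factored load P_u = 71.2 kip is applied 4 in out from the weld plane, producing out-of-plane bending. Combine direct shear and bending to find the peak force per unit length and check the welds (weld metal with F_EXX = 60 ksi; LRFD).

f_max ≈ 9.26 kip/in; NOT adequate

L_w = 2 × 10 = 20 in; section modulus (unit throat) S = 2 × L²/6 = 33.33 in².
Direct shear f_v = P/L_w = 71.2/20 = 3.56 kip/in.
Moment M = P × e = 71.2 × 4 = 284.8 kip·in; bending f_b = M/S = 8.544 kip/in.
f_max = √(f_v² + f_b²) = √(3.56² + 8.544²) = 9.256 kip/in.
φr_n = 0.75 × 0.6 × 60 × (0.707 × 0.375) = 7.158 kip/in → NOT adequate.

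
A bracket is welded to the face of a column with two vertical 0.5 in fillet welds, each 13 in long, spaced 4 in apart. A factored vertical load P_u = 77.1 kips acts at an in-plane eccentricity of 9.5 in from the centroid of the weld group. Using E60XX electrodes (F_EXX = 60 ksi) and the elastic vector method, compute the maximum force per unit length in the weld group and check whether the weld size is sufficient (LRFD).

Total weld length L_w = 26 in. Treat welds as unit-width lines.
Polar moment about centroid: J = 2[d³/12 + d(b/2)²] = 2[13³/12 + 13×2²] = 470.2 in³.
Direct shear f_v = P/L_w = 77.1 / 26 = 2.965 kip/in (vertical).
Torsion M = P·e = 77.1 × 9.5 = 732.45 kip·in.
Critical point at (x, y) = (2, 6.5) from centroid. f_tx = M·y/J = 10.13 kip/in; f_ty = M·x/J = 3.116 kip/in.
Resultant f_max = √[f_tx² + (f_v + f_ty)²] = √[10.13² + (2.965 + 3.116)²] = 11.81 kip/in.
Capacity per unit length: φr_n = 0.75 × 0.6 × 60 × (0.707 × 0.5) = 9.544 kip/in.
11.81 > 9.544 → NOT adequate.

f_max ≈ 11.8 kip/in; NOT adequate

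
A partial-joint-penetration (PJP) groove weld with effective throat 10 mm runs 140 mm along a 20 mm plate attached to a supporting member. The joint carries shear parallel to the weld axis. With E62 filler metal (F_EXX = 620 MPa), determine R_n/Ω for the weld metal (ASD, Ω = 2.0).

R_n/Ω ≈ 260 kN

Effective throat (given) t_e = 10 mm.
A_we = 10 × 140 = 1400 mm².
F_nw = 0.6 F_EXX = 372 MPa.
R_n/Ω = (372 × 1400) / 2.0 × 10⁻³ = 260.4 kN.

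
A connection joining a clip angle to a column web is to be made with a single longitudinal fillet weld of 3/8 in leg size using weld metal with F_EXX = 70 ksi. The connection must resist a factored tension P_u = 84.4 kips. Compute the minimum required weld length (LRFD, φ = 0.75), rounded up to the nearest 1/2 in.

Throat t_e = 0.707 × 0.375 = 0.2651 in.
φr_n = 0.75 × 0.6 × 70 × 0.2651 = 8.351 kips/in.
L_req = P_u / φr_n = 84.4 / 8.351 = 10.11 in total.
Round up → use L = 10.5 in.

L = 10.5 in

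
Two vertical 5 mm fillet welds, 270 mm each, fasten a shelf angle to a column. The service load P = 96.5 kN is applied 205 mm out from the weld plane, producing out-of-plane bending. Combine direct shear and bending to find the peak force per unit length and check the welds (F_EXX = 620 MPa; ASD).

f_max ≈ 833 N/mm; NOT adequate

L_w = 2 × 270 = 540 mm; section modulus (unit throat) S = 2 × L²/6 = 24300 mm².
Direct shear f_v = P/L_w = 96.5×10³/540 = 178.7 N/mm.
Moment M = P × e = 96.5×10³ × 205 = 19782000 N·mm; bending f_b = M/S = 814.1 N/mm.
f_max = √(f_v² + f_b²) = √(178.7² + 814.1²) = 833.5 N/mm.
r_n/Ω = (1/2.0) × 0.6 × 620 × (0.707 × 5) = 657.5 N/mm → NOT adequate.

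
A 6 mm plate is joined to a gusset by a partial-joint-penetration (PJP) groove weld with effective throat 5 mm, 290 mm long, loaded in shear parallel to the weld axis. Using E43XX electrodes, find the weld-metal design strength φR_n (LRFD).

φR_n ≈ 281 kN

E43XX → F_EXX = 430 MPa.
Effective throat (given) t_e = 5 mm.
A_we = 5 × 290 = 1450 mm².
F_nw = 0.6 F_EXX = 258 MPa.
φR_n = 0.75 × 258 × 1450 × 10⁻³ = 280.6 kN.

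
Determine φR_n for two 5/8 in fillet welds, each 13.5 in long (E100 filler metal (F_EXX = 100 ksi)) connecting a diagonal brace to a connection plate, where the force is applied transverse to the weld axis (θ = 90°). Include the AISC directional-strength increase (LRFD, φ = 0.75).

φR_n ≈ 805 kip

t_e = 0.707 × 0.625 = 0.4419 in; A_we = 0.4419 × 27 = 11.93 in².
Directional factor: 1.0 + 0.5 sin^1.5(90°) = 1.5.
F_nw = 0.6 × 100 × 1.5 = 90 ksi.
φR_n = 0.75 × 90 × 11.93 = 805.3 kip.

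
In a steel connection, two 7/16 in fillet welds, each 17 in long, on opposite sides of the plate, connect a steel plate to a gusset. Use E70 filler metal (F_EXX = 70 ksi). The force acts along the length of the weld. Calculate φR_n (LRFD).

Effective throat t_e = 0.707 × 0.4375 = 0.3093 in.
Total length L = 34 in; A_we = 0.3093 × 34 = 10.52 in².
F_nw = 0.6 F_EXX = 0.6 × 70 = 42 ksi.
φR_n = 0.75 × 42 × 10.52 = 331.3 kip.

φR_n ≈ 331 kip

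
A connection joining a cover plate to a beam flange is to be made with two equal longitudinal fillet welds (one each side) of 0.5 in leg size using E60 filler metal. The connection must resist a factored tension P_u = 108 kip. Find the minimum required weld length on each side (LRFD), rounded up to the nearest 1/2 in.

E60XX → F_EXX = 60 ksi.
Throat t_e = 0.707 × 0.5 = 0.3535 in.
φr_n = 0.75 × 0.6 × 60 × 0.3535 = 9.544 kip/in.
L_req = P_u / φr_n = 108 / 9.544 = 11.32 in total.
Per side: 11.32 / 2 = 5.658 in.
Round up → use L = 6 in on each side.

L = 6 in on each side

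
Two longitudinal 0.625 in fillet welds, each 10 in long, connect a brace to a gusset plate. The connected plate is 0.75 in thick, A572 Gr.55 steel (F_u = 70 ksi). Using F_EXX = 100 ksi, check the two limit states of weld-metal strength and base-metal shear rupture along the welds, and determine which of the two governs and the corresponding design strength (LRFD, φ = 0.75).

φR_n ≈ 398 kip (weld metal governs)

t_e = 0.707 × 0.625 = 0.4419 in; L = 20 in.
Weld metal: φR_n = 0.75 × 0.6 × 100 × 0.4419 × 20 = 397.7 kip.
Base metal (shear rupture): φR_n = 0.75 × 0.6 × 70 × 0.75 × 20 = 472.5 kip.
Governing: weld metal.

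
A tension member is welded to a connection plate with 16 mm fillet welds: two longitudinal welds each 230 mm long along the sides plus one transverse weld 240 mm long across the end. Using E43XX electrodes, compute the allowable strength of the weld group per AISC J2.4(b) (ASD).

E43XX → F_EXX = 430 MPa.
t_e = 0.707 × 16 = 11.31 mm.
R_nwl = 0.6 × 430 × 11.31 × 460 × 10⁻³ = 1343 kN (longitudinal, 2 welds).
R_nwt = 0.6 × 430 × 11.31 × 240 × 10⁻³ = 700.4 kN (transverse, base value).
(i) R_nwl + R_nwt = 2043 kN; (ii) 0.85 R_nwl + 1.5 R_nwt = 2192 kN.
R_n = max = 2192 kN [governs: (ii)]; R_n/Ω = 1096 kN.

R_n/Ω ≈ 1100 kN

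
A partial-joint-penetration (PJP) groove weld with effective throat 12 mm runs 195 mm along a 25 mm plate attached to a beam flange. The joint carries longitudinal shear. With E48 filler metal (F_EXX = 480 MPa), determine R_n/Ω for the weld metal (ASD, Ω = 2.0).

Effective throat (given) t_e = 12 mm.
A_we = 12 × 195 = 2340 mm².
F_nw = 0.6 F_EXX = 288 MPa.
R_n/Ω = (288 × 2340) / 2.0 × 10⁻³ = 337 kN.

R_n/Ω ≈ 337 kN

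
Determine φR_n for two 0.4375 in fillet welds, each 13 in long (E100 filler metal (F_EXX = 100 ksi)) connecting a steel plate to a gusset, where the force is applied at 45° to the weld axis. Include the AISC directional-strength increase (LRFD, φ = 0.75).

φR_n ≈ 469 kip

t_e = 0.707 × 0.4375 = 0.3093 in; A_we = 0.3093 × 26 = 8.042 in².
Directional factor: 1.0 + 0.5 sin^1.5(45°) = 1.297.
F_nw = 0.6 × 100 × 1.297 = 77.84 ksi.
φR_n = 0.75 × 77.84 × 8.042 = 469.5 kip.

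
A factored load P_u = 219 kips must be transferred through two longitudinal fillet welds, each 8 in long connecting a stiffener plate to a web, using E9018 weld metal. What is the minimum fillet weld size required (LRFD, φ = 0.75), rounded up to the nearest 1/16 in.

w = 1/2 in

E90XX → F_EXX = 90 ksi.
Total weld length L = 16 in.
Required throat t_e = P_u / (φ × 0.6 F_EXX × L) = 219 / (0.75 × 0.6 × 90 × 16) = 0.338 in.
Required leg w = t_e / 0.707 = 0.478 in → use 1/2 in.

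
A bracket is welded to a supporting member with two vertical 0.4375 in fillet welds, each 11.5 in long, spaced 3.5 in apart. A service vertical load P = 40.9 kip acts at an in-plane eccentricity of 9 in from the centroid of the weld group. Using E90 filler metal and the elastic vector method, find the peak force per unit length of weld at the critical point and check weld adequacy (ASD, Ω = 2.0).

E90XX → F_EXX = 90 ksi.
Total weld length L_w = 23 in. Treat welds as unit-width lines.
Polar moment about centroid: J = 2[d³/12 + d(b/2)²] = 2[11.5³/12 + 11.5×1.75²] = 323.9 in³.
Direct shear f_v = P/L_w = 40.9 / 23 = 1.778 kip/in (vertical).
Torsion M = P·e = 40.9 × 9 = 368.1 kip·in.
Critical point at (x, y) = (1.75, 5.75) from centroid. f_tx = M·y/J = 6.534 kip/in; f_ty = M·x/J = 1.989 kip/in.
Resultant f_max = √[f_tx² + (f_v + f_ty)²] = √[6.534² + (1.778 + 1.989)²] = 7.542 kip/in.
Capacity per unit length: r_n/Ω = (1/2.0) × 0.6 × 90 × (0.707 × 0.4375) = 8.351 kip/in.
7.542 ≤ 8.351 → adequate.

f_max ≈ 7.54 kip/in; adequate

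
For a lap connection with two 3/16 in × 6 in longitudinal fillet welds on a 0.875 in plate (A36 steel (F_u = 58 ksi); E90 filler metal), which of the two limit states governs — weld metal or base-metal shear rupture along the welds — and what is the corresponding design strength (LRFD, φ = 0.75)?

E90XX → F_EXX = 90 ksi.
t_e = 0.707 × 0.1875 = 0.1326 in; L = 12 in.
Weld metal: φR_n = 0.75 × 0.6 × 90 × 0.1326 × 12 = 64.43 kip.
Base metal (shear rupture): φR_n = 0.75 × 0.6 × 58 × 0.875 × 12 = 274 kip.
Governing: weld metal.

φR_n ≈ 64.4 kip (weld metal governs)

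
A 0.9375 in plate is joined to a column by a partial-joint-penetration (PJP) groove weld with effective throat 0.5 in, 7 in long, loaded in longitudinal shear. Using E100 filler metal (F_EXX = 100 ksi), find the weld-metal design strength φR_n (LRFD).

φR_n ≈ 158 kip

Effective throat (given) t_e = 0.5 in.
A_we = 0.5 × 7 = 3.5 in².
F_nw = 0.6 F_EXX = 60 ksi.
φR_n = 0.75 × 60 × 3.5 = 157.5 kip.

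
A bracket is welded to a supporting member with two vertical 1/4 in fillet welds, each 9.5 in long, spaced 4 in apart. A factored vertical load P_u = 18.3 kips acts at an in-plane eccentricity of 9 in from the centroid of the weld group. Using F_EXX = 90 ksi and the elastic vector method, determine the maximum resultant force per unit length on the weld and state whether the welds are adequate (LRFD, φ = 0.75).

Total weld length L_w = 19 in. Treat welds as unit-width lines.
Polar moment about centroid: J = 2[d³/12 + d(b/2)²] = 2[9.5³/12 + 9.5×2²] = 218.9 in³.
Direct shear f_v = P/L_w = 18.3 / 19 = 0.9632 kip/in (vertical).
Torsion M = P·e = 18.3 × 9 = 164.7 kip·in.
Critical point at (x, y) = (2, 4.75) from centroid. f_tx = M·y/J = 3.574 kip/in; f_ty = M·x/J = 1.505 kip/in.
Resultant f_max = √[f_tx² + (f_v + f_ty)²] = √[3.574² + (0.9632 + 1.505)²] = 4.343 kip/in.
Capacity per unit length: φr_n = 0.75 × 0.6 × 90 × (0.707 × 0.25) = 7.158 kip/in.
4.343 ≤ 7.158 → adequate.

f_max ≈ 4.34 kip/in; adequate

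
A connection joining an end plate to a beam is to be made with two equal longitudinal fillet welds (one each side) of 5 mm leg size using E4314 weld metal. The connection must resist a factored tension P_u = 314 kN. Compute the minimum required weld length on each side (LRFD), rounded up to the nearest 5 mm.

E43XX → F_EXX = 430 MPa.
Throat t_e = 0.707 × 5 = 3.535 mm.
φr_n = 0.75 × 0.6 × 430 × 3.535 × 10⁻³ = 0.684 kN/mm.
L_req = P_u / φr_n = 314 / 0.684 = 459 mm total.
Per side: 459 / 2 = 229.5 mm.
Round up → use L = 230 mm on each side.

L = 230 mm on each side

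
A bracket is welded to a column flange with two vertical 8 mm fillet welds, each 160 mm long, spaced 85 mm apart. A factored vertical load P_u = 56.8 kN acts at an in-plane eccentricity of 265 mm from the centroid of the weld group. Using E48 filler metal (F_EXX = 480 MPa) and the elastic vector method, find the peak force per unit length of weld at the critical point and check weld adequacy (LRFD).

f_max ≈ 1180 N/mm; adequate

Total weld length L_w = 320 mm. Treat welds as unit-width lines.
Polar moment about centroid: J = 2[d³/12 + d(b/2)²] = 2[160³/12 + 160×42.5²] = 1261000 mm³.
Direct shear f_v = P/L_w = 56.8×10³ / 320 = 177.5 N/mm (vertical).
Torsion M = P·e = 56.8×10³ × 265 = 15052000 N·mm.
Critical point at (x, y) = (42.5, 80) from centroid. f_tx = M·y/J = 955.2 N/mm; f_ty = M·x/J = 507.4 N/mm.
Resultant f_max = √[f_tx² + (f_v + f_ty)²] = √[955.2² + (177.5 + 507.4)²] = 1175 N/mm.
Capacity per unit length: φr_n = 0.75 × 0.6 × 480 × (0.707 × 8) = 1222 N/mm.
1175 ≤ 1222 → adequate.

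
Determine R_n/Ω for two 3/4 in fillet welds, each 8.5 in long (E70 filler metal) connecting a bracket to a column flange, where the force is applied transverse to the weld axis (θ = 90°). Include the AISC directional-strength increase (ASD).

E70XX → F_EXX = 70 ksi.
t_e = 0.707 × 0.75 = 0.5302 in; A_we = 0.5302 × 17 = 9.014 in².
Directional factor: 1.0 + 0.5 sin^1.5(90°) = 1.5.
F_nw = 0.6 × 70 × 1.5 = 63 ksi.
R_n/Ω = (63 × 9.014) / 2.0 = 283.9 kip.

R_n/Ω ≈ 284 kip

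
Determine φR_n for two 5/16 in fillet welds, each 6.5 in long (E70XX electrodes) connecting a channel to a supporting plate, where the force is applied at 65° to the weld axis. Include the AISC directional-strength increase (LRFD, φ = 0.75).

φR_n ≈ 130 kip

E70XX → F_EXX = 70 ksi.
t_e = 0.707 × 0.3125 = 0.2209 in; A_we = 0.2209 × 13 = 2.872 in².
Directional factor: 1.0 + 0.5 sin^1.5(65°) = 1.431.
F_nw = 0.6 × 70 × 1.431 = 60.12 ksi.
φR_n = 0.75 × 60.12 × 2.872 = 129.5 kip.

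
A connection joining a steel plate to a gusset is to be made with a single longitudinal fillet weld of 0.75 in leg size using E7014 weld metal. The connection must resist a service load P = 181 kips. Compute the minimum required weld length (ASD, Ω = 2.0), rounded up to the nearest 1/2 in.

L = 16.5 in

E70XX → F_EXX = 70 ksi.
Throat t_e = 0.707 × 0.75 = 0.5302 in.
r_n/Ω = (0.6 × 70 × 0.5302) / 2.0 = 11.14 kip/in.
L_req = P / (r_n/Ω) = 181 / 11.14 = 16.25 in total.
Round up → use L = 16.5 in.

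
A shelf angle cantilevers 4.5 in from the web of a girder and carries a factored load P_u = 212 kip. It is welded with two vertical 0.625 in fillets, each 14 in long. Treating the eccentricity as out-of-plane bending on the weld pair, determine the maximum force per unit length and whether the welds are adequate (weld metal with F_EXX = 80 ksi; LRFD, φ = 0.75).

L_w = 2 × 14 = 28 in; section modulus (unit throat) S = 2 × L²/6 = 65.33 in².
Direct shear f_v = P/L_w = 212/28 = 7.571 kip/in.
Moment M = P × e = 212 × 4.5 = 954 kip·in; bending f_b = M/S = 14.6 kip/in.
f_max = √(f_v² + f_b²) = √(7.571² + 14.6²) = 16.45 kip/in.
φr_n = 0.75 × 0.6 × 80 × (0.707 × 0.625) = 15.91 kip/in → NOT adequate.

f_max ≈ 16.4 kip/in; NOT adequate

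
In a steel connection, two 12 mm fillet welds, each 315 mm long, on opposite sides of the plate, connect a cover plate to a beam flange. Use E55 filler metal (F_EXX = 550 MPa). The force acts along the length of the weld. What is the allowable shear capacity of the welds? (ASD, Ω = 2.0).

Effective throat t_e = 0.707 × 12 = 8.484 mm.
Total length L = 630 mm; A_we = 8.484 × 630 = 5345 mm².
F_nw = 0.6 F_EXX = 0.6 × 550 = 330 MPa.
R_n = 330 × 5345 × 10⁻³ = 1764 kN; R_n/Ω = 1764/2.0 = 881.9 kN.

R_n/Ω ≈ 882 kN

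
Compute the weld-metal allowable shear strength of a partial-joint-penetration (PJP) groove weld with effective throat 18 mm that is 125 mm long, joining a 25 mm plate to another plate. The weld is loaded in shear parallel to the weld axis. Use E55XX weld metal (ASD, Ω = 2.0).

E55XX → F_EXX = 550 MPa.
Effective throat (given) t_e = 18 mm.
A_we = 18 × 125 = 2250 mm².
F_nw = 0.6 F_EXX = 330 MPa.
R_n/Ω = (330 × 2250) / 2.0 × 10⁻³ = 371.2 kN.

R_n/Ω ≈ 371 kN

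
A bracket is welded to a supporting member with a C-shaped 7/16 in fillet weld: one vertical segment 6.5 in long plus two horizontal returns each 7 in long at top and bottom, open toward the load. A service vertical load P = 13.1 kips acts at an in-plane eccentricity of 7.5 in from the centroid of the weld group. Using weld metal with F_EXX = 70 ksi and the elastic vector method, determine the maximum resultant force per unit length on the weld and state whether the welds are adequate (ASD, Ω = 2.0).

Total weld length L_w = 20.5 in. Treat welds as unit-width lines.
Centroid: x̄ = 2×7×3.5 / 20.5 = 2.39 in from the vertical weld.
Polar moment about centroid: J = I_x + I_y = [6.5³/12 + 2×7×3.25²] + [6.5×2.39² + 2(7³/12 + 7×1.11²)] = 282.3 in³.
Direct shear f_v = P/L_w = 13.1 / 20.5 = 0.639 kip/in (vertical).
Torsion M = P·e = 13.1 × 7.5 = 98.25 kip·in.
Critical point at (x, y) = (4.61, 3.25) from centroid. f_tx = M·y/J = 1.131 kip/in; f_ty = M·x/J = 1.604 kip/in.
Resultant f_max = √[f_tx² + (f_v + f_ty)²] = √[1.131² + (0.639 + 1.604)²] = 2.512 kip/in.
Capacity per unit length: r_n/Ω = (1/2.0) × 0.6 × 70 × (0.707 × 0.4375) = 6.496 kip/in.
2.512 ≤ 6.496 → adequate.

f_max ≈ 2.51 kip/in; adequate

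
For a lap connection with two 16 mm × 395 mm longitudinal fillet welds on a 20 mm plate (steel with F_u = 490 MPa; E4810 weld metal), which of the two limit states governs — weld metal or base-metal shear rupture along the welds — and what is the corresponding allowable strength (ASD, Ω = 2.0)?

E48XX → F_EXX = 480 MPa.
t_e = 0.707 × 16 = 11.31 mm; L = 790 mm.
Weld metal: R_n/Ω = (1/2.0) × 0.6 × 480 × 11.31 × 790 × 10⁻³ = 1287 kN.
Base metal (shear rupture): R_n/Ω = (1/2.0) × 0.6 × 490 × 20 × 790 × 10⁻³ = 2323 kN.
Governing: weld metal.

R_n/Ω ≈ 1290 kN (weld metal governs)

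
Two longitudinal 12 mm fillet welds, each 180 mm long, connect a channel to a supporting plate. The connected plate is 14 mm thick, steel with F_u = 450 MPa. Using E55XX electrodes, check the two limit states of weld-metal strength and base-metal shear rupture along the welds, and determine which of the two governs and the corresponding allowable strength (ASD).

R_n/Ω ≈ 504 kN (weld metal governs)

E55XX → F_EXX = 550 MPa.
t_e = 0.707 × 12 = 8.484 mm; L = 360 mm.
Weld metal: R_n/Ω = (1/2.0) × 0.6 × 550 × 8.484 × 360 × 10⁻³ = 503.9 kN.
Base metal (shear rupture): R_n/Ω = (1/2.0) × 0.6 × 450 × 14 × 360 × 10⁻³ = 680.4 kN.
Governing: weld metal.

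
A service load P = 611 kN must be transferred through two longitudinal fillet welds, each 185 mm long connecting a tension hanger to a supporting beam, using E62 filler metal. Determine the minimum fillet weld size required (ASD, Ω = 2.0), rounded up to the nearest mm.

w = 13 mm

E62XX → F_EXX = 620 MPa.
Total weld length L = 370 mm.
Required throat t_e = P × Ω / (0.6 F_EXX × L) = 611 × 2.0 / (0.6 × 620 × 370 × 10⁻³) = 8.878 mm.
Required leg w = t_e / 0.707 = 12.56 mm → use 13 mm.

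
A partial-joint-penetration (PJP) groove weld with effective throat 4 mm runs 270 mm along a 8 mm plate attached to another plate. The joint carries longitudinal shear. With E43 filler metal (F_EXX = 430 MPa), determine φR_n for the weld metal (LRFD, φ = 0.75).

Effective throat (given) t_e = 4 mm.
A_we = 4 × 270 = 1080 mm².
F_nw = 0.6 F_EXX = 258 MPa.
φR_n = 0.75 × 258 × 1080 × 10⁻³ = 209 kN.

φR_n ≈ 209 kN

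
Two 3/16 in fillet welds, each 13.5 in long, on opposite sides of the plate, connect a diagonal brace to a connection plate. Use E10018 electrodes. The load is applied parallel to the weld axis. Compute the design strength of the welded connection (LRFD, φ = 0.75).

E100XX → F_EXX = 100 ksi.
Effective throat t_e = 0.707 × 0.1875 = 0.1326 in.
Total length L = 27 in; A_we = 0.1326 × 27 = 3.579 in².
F_nw = 0.6 F_EXX = 0.6 × 100 = 60 ksi.
φR_n = 0.75 × 60 × 3.579 = 161.1 kip.

φR_n ≈ 161 kip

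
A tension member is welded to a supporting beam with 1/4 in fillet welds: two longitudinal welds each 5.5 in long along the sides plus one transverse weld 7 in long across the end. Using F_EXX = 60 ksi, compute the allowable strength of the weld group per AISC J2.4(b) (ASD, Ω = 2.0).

t_e = 0.707 × 0.25 = 0.1767 in.
R_nwl = 0.6 × 60 × 0.1767 × 11 = 69.99 kip (longitudinal, 2 welds).
R_nwt = 0.6 × 60 × 0.1767 × 7 = 44.54 kip (transverse, base value).
(i) R_nwl + R_nwt = 114.5 kip; (ii) 0.85 R_nwl + 1.5 R_nwt = 126.3 kip.
R_n = max = 126.3 kip [governs: (ii)]; R_n/Ω = 63.15 kip.

R_n/Ω ≈ 63.2 kip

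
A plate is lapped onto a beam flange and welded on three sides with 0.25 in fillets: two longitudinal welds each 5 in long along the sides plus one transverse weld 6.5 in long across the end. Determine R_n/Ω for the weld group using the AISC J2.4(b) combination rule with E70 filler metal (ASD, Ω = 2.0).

R_n/Ω ≈ 67.7 kips

E70XX → F_EXX = 70 ksi.
t_e = 0.707 × 0.25 = 0.1767 in.
R_nwl = 0.6 × 70 × 0.1767 × 10 = 74.23 kips (longitudinal, 2 welds).
R_nwt = 0.6 × 70 × 0.1767 × 6.5 = 48.25 kips (transverse, base value).
(i) R_nwl + R_nwt = 122.5 kips; (ii) 0.85 R_nwl + 1.5 R_nwt = 135.5 kips.
R_n = max = 135.5 kips [governs: (ii)]; R_n/Ω = 67.74 kips.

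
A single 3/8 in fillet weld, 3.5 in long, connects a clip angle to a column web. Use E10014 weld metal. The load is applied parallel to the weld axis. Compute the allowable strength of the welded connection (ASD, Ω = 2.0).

R_n/Ω ≈ 27.8 kip

E100XX → F_EXX = 100 ksi.
Effective throat t_e = 0.707 × 0.375 = 0.2651 in.
Total length L = 3.5 in; A_we = 0.2651 × 3.5 = 0.9279 in².
F_nw = 0.6 F_EXX = 0.6 × 100 = 60 ksi.
R_n = 60 × 0.9279 = 55.68 kip; R_n/Ω = 55.68/2.0 = 27.84 kip.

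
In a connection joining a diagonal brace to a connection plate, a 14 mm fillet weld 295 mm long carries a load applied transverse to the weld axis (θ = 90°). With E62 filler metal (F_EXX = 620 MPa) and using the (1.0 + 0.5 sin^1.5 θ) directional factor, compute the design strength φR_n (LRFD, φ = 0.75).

φR_n ≈ 1220 kN

t_e = 0.707 × 14 = 9.898 mm; A_we = 9.898 × 295 = 2920 mm².
Directional factor: 1.0 + 0.5 sin^1.5(90°) = 1.5.
F_nw = 0.6 × 620 × 1.5 = 558 MPa.
φR_n = 0.75 × 558 × 2920 × 10⁻³ = 1222 kN.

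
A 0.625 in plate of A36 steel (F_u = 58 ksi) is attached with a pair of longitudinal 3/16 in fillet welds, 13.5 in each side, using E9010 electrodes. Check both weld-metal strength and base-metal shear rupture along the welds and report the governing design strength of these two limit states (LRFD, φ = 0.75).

φR_n ≈ 145 kip (weld metal governs)

E90XX → F_EXX = 90 ksi.
t_e = 0.707 × 0.1875 = 0.1326 in; L = 27 in.
Weld metal: φR_n = 0.75 × 0.6 × 90 × 0.1326 × 27 = 145 kip.
Base metal (shear rupture): φR_n = 0.75 × 0.6 × 58 × 0.625 × 27 = 440.4 kip.
Governing: weld metal.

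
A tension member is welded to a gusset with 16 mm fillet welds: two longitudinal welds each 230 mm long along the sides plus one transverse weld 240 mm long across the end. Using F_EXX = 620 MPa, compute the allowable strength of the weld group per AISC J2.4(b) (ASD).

t_e = 0.707 × 16 = 11.31 mm.
R_nwl = 0.6 × 620 × 11.31 × 460 × 10⁻³ = 1936 kN (longitudinal, 2 welds).
R_nwt = 0.6 × 620 × 11.31 × 240 × 10⁻³ = 1010 kN (transverse, base value).
(i) R_nwl + R_nwt = 2946 kN; (ii) 0.85 R_nwl + 1.5 R_nwt = 3160 kN.
R_n = max = 3160 kN [governs: (ii)]; R_n/Ω = 1580 kN.

R_n/Ω ≈ 1580 kN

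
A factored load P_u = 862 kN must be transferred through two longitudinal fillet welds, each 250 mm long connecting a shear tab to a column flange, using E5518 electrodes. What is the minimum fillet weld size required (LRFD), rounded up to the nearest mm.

w = 10 mm

E55XX → F_EXX = 550 MPa.
Total weld length L = 500 mm.
Required throat t_e = P_u / (φ × 0.6 F_EXX × L) = 862 / (0.75 × 0.6 × 550 × 500 × 10⁻³) = 6.966 mm.
Required leg w = t_e / 0.707 = 9.852 mm → use 10 mm.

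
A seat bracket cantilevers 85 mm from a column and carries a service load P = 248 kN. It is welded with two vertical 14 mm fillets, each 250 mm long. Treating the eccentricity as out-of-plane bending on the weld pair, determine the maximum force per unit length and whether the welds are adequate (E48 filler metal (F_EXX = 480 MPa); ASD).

f_max ≈ 1130 N/mm; adequate

L_w = 2 × 250 = 500 mm; section modulus (unit throat) S = 2 × L²/6 = 20830 mm².
Direct shear f_v = P/L_w = 248×10³/500 = 496 N/mm.
Moment M = P × e = 248×10³ × 85 = 21080000 N·mm; bending f_b = M/S = 1012 N/mm.
f_max = √(f_v² + f_b²) = √(496² + 1012²) = 1127 N/mm.
r_n/Ω = (1/2.0) × 0.6 × 480 × (0.707 × 14) = 1425 N/mm → adequate.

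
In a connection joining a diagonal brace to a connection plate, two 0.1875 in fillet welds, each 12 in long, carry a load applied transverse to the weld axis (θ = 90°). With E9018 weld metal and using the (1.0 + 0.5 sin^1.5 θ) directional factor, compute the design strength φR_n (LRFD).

φR_n ≈ 193 kip

E90XX → F_EXX = 90 ksi.
t_e = 0.707 × 0.1875 = 0.1326 in; A_we = 0.1326 × 24 = 3.181 in².
Directional factor: 1.0 + 0.5 sin^1.5(90°) = 1.5.
F_nw = 0.6 × 90 × 1.5 = 81 ksi.
φR_n = 0.75 × 81 × 3.181 = 193.3 kip.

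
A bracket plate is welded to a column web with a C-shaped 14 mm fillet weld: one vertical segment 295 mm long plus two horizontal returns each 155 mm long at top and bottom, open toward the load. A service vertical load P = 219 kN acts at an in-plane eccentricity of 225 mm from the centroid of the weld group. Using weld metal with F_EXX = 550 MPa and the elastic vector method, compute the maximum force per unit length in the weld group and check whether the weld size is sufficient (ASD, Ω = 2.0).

f_max ≈ 1140 N/mm; adequate

Total weld length L_w = 605 mm. Treat welds as unit-width lines.
Centroid: x̄ = 2×155×77.5 / 605 = 39.71 mm from the vertical weld.
Polar moment about centroid: J = I_x + I_y = [295³/12 + 2×155×147.5²] + [295×39.71² + 2(155³/12 + 155×37.79²)] = 10410000 mm³.
Direct shear f_v = P/L_w = 219×10³ / 605 = 362 N/mm (vertical).
Torsion M = P·e = 219×10³ × 225 = 49275000 N·mm.
Critical point at (x, y) = (115.3, 147.5) from centroid. f_tx = M·y/J = 698 N/mm; f_ty = M·x/J = 545.6 N/mm.
Resultant f_max = √[f_tx² + (f_v + f_ty)²] = √[698² + (362 + 545.6)²] = 1145 N/mm.
Capacity per unit length: r_n/Ω = (1/2.0) × 0.6 × 550 × (0.707 × 14) = 1633 N/mm.
1145 ≤ 1633 → adequate.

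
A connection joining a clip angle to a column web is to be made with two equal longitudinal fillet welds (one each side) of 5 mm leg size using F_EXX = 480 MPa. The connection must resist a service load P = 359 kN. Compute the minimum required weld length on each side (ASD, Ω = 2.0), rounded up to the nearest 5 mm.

Throat t_e = 0.707 × 5 = 3.535 mm.
r_n/Ω = (0.6 × 480 × 3.535) / 2.0 = 509 N/mm = 0.509 kN/mm.
L_req = P / (r_n/Ω) = 359 / 0.509 = 705.2 mm total.
Per side: 705.2 / 2 = 352.6 mm.
Round up → use L = 355 mm on each side.

L = 355 mm on each side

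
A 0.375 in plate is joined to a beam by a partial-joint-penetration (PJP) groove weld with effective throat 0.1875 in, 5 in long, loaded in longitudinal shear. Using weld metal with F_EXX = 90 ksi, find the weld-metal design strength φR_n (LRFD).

φR_n ≈ 38 kips

Effective throat (given) t_e = 0.1875 in.
A_we = 0.1875 × 5 = 0.9375 in².
F_nw = 0.6 F_EXX = 54 ksi.
φR_n = 0.75 × 54 × 0.9375 = 37.97 kips.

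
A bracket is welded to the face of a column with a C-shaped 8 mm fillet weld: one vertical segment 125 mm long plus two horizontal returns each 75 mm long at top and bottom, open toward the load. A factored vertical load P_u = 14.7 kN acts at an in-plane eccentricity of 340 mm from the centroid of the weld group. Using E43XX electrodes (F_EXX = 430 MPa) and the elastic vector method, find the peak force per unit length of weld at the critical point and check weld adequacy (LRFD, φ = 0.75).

Total weld length L_w = 275 mm. Treat welds as unit-width lines.
Centroid: x̄ = 2×75×37.5 / 275 = 20.45 mm from the vertical weld.
Polar moment about centroid: J = I_x + I_y = [125³/12 + 2×75×62.5²] + [125×20.45² + 2(75³/12 + 75×17.05²)] = 914900 mm³.
Direct shear f_v = P/L_w = 14.7×10³ / 275 = 53.45 N/mm (vertical).
Torsion M = P·e = 14.7×10³ × 340 = 4998000 N·mm.
Critical point at (x, y) = (54.55, 62.5) from centroid. f_tx = M·y/J = 341.4 N/mm; f_ty = M·x/J = 298 N/mm.
Resultant f_max = √[f_tx² + (f_v + f_ty)²] = √[341.4² + (53.45 + 298)²] = 490 N/mm.
Capacity per unit length: φr_n = 0.75 × 0.6 × 430 × (0.707 × 8) = 1094 N/mm.
490 ≤ 1094 → adequate.

f_max ≈ 490 N/mm; adequate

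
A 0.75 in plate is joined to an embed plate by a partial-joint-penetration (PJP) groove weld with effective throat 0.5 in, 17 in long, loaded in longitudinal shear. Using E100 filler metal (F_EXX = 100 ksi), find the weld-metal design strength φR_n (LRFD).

Effective throat (given) t_e = 0.5 in.
A_we = 0.5 × 17 = 8.5 in².
F_nw = 0.6 F_EXX = 60 ksi.
φR_n = 0.75 × 60 × 8.5 = 382.5 kip.

φR_n ≈ 382 kip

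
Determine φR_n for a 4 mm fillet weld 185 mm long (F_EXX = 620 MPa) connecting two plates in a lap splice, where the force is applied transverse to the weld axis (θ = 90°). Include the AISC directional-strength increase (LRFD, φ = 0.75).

φR_n ≈ 219 kN

t_e = 0.707 × 4 = 2.828 mm; A_we = 2.828 × 185 = 523.2 mm².
Directional factor: 1.0 + 0.5 sin^1.5(90°) = 1.5.
F_nw = 0.6 × 620 × 1.5 = 558 MPa.
φR_n = 0.75 × 558 × 523.2 × 10⁻³ = 219 kN.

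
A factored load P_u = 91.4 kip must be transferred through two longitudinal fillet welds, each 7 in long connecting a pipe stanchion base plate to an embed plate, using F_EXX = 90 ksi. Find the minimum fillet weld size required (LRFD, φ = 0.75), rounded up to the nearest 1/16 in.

w = 1/4 in

Total weld length L = 14 in.
Required throat t_e = P_u / (φ × 0.6 F_EXX × L) = 91.4 / (0.75 × 0.6 × 90 × 14) = 0.1612 in.
Required leg w = t_e / 0.707 = 0.228 in → use 1/4 in.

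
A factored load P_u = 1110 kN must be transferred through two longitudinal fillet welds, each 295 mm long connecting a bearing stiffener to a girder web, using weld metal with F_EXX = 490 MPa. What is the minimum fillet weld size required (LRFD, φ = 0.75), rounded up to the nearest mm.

w = 13 mm

Total weld length L = 590 mm.
Required throat t_e = P_u / (φ × 0.6 F_EXX × L) = 1110 / (0.75 × 0.6 × 490 × 590 × 10⁻³) = 8.532 mm.
Required leg w = t_e / 0.707 = 12.07 mm → use 13 mm.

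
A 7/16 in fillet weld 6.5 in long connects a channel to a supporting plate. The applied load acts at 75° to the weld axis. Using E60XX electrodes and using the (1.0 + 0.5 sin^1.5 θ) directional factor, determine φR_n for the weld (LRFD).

φR_n ≈ 80.1 kip

E60XX → F_EXX = 60 ksi.
t_e = 0.707 × 0.4375 = 0.3093 in; A_we = 0.3093 × 6.5 = 2.011 in².
Directional factor: 1.0 + 0.5 sin^1.5(75°) = 1.475.
F_nw = 0.6 × 60 × 1.475 = 53.09 ksi.
φR_n = 0.75 × 53.09 × 2.011 = 80.05 kip.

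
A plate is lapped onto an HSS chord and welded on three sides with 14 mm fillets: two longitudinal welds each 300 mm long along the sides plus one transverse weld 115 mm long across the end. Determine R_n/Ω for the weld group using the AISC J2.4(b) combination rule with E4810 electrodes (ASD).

E48XX → F_EXX = 480 MPa.
t_e = 0.707 × 14 = 9.898 mm.
R_nwl = 0.6 × 480 × 9.898 × 600 × 10⁻³ = 1710 kN (longitudinal, 2 welds).
R_nwt = 0.6 × 480 × 9.898 × 115 × 10⁻³ = 327.8 kN (transverse, base value).
(i) R_nwl + R_nwt = 2038 kN; (ii) 0.85 R_nwl + 1.5 R_nwt = 1946 kN.
R_n = max = 2038 kN [governs: (i)]; R_n/Ω = 1019 kN.

R_n/Ω ≈ 1020 kN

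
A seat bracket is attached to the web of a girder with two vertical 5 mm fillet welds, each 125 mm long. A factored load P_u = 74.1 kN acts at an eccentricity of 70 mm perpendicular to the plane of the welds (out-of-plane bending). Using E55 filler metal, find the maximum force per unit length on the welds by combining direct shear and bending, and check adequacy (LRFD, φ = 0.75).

E55XX → F_EXX = 550 MPa.
L_w = 2 × 125 = 250 mm; section modulus (unit throat) S = 2 × L²/6 = 5208 mm².
Direct shear f_v = P/L_w = 74.1×10³/250 = 296.4 N/mm.
Moment M = P × e = 74.1×10³ × 70 = 5187000 N·mm; bending f_b = M/S = 995.9 N/mm.
f_max = √(f_v² + f_b²) = √(296.4² + 995.9²) = 1039 N/mm.
φr_n = 0.75 × 0.6 × 550 × (0.707 × 5) = 874.9 N/mm → NOT adequate.

f_max ≈ 1040 N/mm; NOT adequate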